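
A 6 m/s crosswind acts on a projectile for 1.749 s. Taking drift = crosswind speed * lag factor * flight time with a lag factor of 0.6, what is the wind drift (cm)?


drift = v_wind * lag * t = 6 * 0.6 * 1.749 = 6.2964 m ≈ 629.6 cm

629.6 cm


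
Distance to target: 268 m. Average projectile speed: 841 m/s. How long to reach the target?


t = d/v = 268/841 = 0.3187 s

0.3187 s


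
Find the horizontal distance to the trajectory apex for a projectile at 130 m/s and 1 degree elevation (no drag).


R = v0^2*sin(2*theta)/g = 130^2*sin(2*1°)/9.81 = 60.1225 m
apex_dist = R/2 = 60.1225/2 = 30.06 m

30.06 m


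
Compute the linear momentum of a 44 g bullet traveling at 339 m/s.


p = m*v = 0.044*339 = 14.92 kg·m/s

14.92 kg·m/s


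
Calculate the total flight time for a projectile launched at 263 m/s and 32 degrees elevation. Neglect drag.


T = 2*v0*sin(theta)/g = 2*263*sin(32°)/9.81 = 28.41 s

28.41 s


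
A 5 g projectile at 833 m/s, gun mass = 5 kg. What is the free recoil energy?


v_r = m_p*v_p/m_gun = 0.005*833/5 = 0.833 m/s, E_r = 0.5*m_gun*v_r^2 = 0.5*5*0.833^2 = 1.735 J

1.735 J


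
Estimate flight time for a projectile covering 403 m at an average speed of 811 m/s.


t = d/v = 403/811 = 0.4969 s

0.4969 s


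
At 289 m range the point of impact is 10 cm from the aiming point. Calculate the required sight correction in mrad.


1 mrad subtends 1 cm per 10 m of range, so adj = error_cm / (dist_m / 10) = 10 / (289/10) = 0.346 mrad

0.346 mrad


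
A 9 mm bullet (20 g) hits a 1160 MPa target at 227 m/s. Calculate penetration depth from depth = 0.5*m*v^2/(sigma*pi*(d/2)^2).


A = pi*(d/2)^2 = pi*(9/2)^2 = 63.6173 mm^2
E = 0.5*m*v^2 = 0.5*0.02*227^2 = 515.29 J
depth = E/(sigma*A) = 515.29 J / (1160 MPa * 63.6173 mm^2) = 515.29/(1160 * 63.6173) m = 0.00698263 m ≈ 6.983 mm

6.983 mm


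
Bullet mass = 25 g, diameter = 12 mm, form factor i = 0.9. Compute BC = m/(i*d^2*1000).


BC = m/(i*d^2*1000) = 25/(0.9 * 12^2 * 1000) = 0.0001929

0.0001929


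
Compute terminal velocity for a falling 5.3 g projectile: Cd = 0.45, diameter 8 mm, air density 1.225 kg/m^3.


A = pi*(d/2)^2 = pi*(8/2000)^2 = 5.02655e-05 m^2
vt = sqrt(2mg/(Cd*rho*A)) = sqrt(2*0.0053*9.81/(0.45 * 1.225 * 5.02655e-05)) = 61.26 m/s

61.26 m/s


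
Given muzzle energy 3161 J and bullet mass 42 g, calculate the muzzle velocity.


v = sqrt(2*E/m) = sqrt(2*3161/0.042) = 388 m/s

388 m/s


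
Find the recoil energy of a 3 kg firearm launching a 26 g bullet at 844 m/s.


v_r = m_p*v_p/m_gun = 0.026*844/3 = 7.31467 m/s, E_r = 0.5*m_gun*v_r^2 = 0.5*3*7.31467^2 = 80.26 J

80.26 J


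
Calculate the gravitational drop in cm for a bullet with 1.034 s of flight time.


drop = 0.5*g*t^2 = 0.5*9.81*1.034^2 = 5.24421 m ≈ 524.4 cm

524.4 cm


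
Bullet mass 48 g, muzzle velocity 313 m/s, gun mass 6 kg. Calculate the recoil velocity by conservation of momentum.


v_recoil = m_p * v_p / m_gun = 0.048 * 313 / 6 = 2.504 m/s

2.504 m/s


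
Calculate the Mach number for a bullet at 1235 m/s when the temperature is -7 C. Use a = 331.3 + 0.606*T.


a = 331.3 + 0.606*(-7) = 327.058 m/s
M = v/a = 1235/327.058 = 3.776

3.776


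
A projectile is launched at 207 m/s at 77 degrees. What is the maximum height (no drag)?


H = (v0*sin(theta))^2 / (2g) = (207*sin(77°))^2 / (2*9.81) = 2073 m

2073 m


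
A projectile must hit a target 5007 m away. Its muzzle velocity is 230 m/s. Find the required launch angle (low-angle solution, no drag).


sin(2*theta) = R*g/v0^2 = 5007*9.81/230^2 = 0.928519, theta = arcsin(0.928519)/2 = 34.1°

34.1 degrees


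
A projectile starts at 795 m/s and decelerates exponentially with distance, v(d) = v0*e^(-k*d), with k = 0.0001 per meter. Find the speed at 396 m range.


v = v0*exp(-k*d) = 795*exp(-0.0001*396) = 764.1 m/s

764.1 m/s


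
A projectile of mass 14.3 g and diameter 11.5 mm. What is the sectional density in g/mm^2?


SD = m/d^2 = 14.3/11.5^2 = 0.1081 g/mm^2

0.1081 g/mm^2


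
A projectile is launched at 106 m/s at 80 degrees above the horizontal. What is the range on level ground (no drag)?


R = v0^2 * sin(2*theta) / g = 106^2 * sin(2*80°) / 9.81 = 391.7 m

391.7 m


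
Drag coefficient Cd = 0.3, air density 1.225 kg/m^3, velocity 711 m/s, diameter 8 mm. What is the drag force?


A = pi*(d/2)^2 = pi*(8/2000)^2 = 5.02655e-05 m^2
Fd = 0.5*Cd*rho*A*v^2 = 0.5*0.3*1.225*5.02655e-05*711^2 = 4.669 N

4.669 N


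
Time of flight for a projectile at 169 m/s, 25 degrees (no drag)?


T = 2*v0*sin(theta)/g = 2*169*sin(25°)/9.81 = 14.56 s

14.56 s


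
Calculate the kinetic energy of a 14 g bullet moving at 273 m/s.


E = 0.5*m*v^2 = 0.5*0.014*273^2 = 521.7 J

521.7 J


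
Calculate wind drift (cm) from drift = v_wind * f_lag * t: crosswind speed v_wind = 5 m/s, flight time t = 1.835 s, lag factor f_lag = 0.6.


drift = v_wind * lag * t = 5 * 0.6 * 1.835 = 5.505 m ≈ 550.5 cm

550.5 cm


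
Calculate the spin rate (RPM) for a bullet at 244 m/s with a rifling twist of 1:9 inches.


twist_m = 9*0.0254 = 0.2286 m
spin = v/twist = 244/0.2286 = 1067.367 rev/s
RPM = spin*60 = 1067.367*60 ≈ 64042 RPM

64042 RPM


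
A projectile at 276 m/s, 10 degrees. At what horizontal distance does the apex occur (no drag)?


R = v0^2*sin(2*theta)/g = 276^2*sin(2*10°)/9.81 = 2655.83 m
apex_dist = R/2 = 2655.83/2 = 1328 m

1328 m


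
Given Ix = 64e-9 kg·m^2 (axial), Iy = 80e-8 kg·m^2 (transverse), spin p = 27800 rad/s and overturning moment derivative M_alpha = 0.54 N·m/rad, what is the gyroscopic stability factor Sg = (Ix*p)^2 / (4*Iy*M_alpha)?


Sg = Ix^2 * p^2 / (4 * Iy * M_alpha) = (64e-9)^2 * 27800^2 / (4 * 80e-8 * 0.54) = 1.832

1.832


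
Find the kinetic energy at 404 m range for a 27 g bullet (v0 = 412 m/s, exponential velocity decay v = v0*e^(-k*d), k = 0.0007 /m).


v = v0*exp(-k*d) = 412*exp(-0.0007*404) = 310.512 m/s
E = 0.5*m*v^2 = 0.5*0.027*310.512^2 = 1302 J

1302 J


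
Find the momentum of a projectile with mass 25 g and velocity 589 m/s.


p = m*v = 0.025*589 = 14.73 kg·m/s

14.73 kg·m/s


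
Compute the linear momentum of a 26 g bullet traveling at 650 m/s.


p = m*v = 0.026*650 = 16.9 kg·m/s

16.9 kg·m/s


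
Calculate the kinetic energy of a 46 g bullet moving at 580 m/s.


E = 0.5*m*v^2 = 0.5*0.046*580^2 = 7737 J

7737 J


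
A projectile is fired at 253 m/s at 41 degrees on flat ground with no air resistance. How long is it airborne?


T = 2*v0*sin(theta)/g = 2*253*sin(41°)/9.81 = 33.84 s

33.84 s


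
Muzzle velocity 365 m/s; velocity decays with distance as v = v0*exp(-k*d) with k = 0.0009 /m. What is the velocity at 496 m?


v = v0*exp(-k*d) = 365*exp(-0.0009*496) = 233.6 m/s

233.6 m/s


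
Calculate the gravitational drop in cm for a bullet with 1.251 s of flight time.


drop = 0.5*g*t^2 = 0.5*9.81*1.251^2 = 7.67633 m ≈ 767.6 cm

767.6 cm


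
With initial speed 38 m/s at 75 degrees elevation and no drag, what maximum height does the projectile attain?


H = (v0*sin(theta))^2 / (2g) = (38*sin(75°))^2 / (2*9.81) = 68.67 m

68.67 m


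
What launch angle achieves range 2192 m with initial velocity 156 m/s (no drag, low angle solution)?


sin(2*theta) = R*g/v0^2 = 2192*9.81/156^2 = 0.883609, theta = arcsin(0.883609)/2 = 31.04°

31.04 degrees


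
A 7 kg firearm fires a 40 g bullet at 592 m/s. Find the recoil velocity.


v_recoil = m_p * v_p / m_gun = 0.04 * 592 / 7 = 3.383 m/s

3.383 m/s


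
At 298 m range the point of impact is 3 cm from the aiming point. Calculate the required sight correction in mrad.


1 mrad subtends 1 cm per 10 m of range, so adj = error_cm / (dist_m / 10) = 3 / (298/10) = 0.1007 mrad

0.1007 mrad


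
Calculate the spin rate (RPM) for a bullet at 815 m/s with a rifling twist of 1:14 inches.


twist_m = 14*0.0254 = 0.3556 m
spin = v/twist = 815/0.3556 = 2291.901 rev/s
RPM = spin*60 = 2291.901*60 ≈ 137514 RPM

137514 RPM


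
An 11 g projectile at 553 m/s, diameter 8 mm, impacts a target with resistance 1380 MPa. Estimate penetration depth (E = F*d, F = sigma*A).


A = pi*(d/2)^2 = pi*(8/2)^2 = 50.2655 mm^2
E = 0.5*m*v^2 = 0.5*0.011*553^2 = 1681.95 J
depth = E/(sigma*A) = 1681.95 J / (1380 MPa * 50.2655 mm^2) = 1681.95/(1380 * 50.2655) m = 0.0242473 m ≈ 24.25 mm

24.25 mm


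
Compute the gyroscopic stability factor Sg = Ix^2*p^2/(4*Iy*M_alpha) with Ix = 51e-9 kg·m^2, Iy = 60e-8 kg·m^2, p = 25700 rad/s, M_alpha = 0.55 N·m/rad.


Sg = Ix^2 * p^2 / (4 * Iy * M_alpha) = (51e-9)^2 * 25700^2 / (4 * 60e-8 * 0.55) = 1.301

1.301


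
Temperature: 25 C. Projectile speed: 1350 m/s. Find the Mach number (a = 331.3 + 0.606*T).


a = 331.3 + 0.606*(25) = 346.45 m/s
M = v/a = 1350/346.45 = 3.897

3.897


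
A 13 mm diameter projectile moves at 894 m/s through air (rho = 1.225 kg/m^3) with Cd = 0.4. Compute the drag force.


A = pi*(d/2)^2 = pi*(13/2000)^2 = 1.32732e-04 m^2
Fd = 0.5*Cd*rho*A*v^2 = 0.5*0.4*1.225*1.32732e-04*894^2 = 25.99 N

25.99 N


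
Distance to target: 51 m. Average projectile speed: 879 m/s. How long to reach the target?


t = d/v = 51/879 = 0.05802 s

0.05802 s


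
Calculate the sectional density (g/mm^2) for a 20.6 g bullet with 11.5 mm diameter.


SD = m/d^2 = 20.6/11.5^2 = 0.1558 g/mm^2

0.1558 g/mm^2


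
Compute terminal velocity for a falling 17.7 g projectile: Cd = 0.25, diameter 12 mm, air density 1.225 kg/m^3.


A = pi*(d/2)^2 = pi*(12/2000)^2 = 1.13097e-04 m^2
vt = sqrt(2mg/(Cd*rho*A)) = sqrt(2*0.0177*9.81/(0.25 * 1.225 * 1.13097e-04)) = 100.1 m/s

100.1 m/s


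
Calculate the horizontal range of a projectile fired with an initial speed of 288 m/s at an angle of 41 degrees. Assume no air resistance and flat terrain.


R = v0^2 * sin(2*theta) / g = 288^2 * sin(2*41°) / 9.81 = 8373 m

8373 m


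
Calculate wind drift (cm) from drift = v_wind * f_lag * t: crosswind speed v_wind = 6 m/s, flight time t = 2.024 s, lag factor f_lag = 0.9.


drift = v_wind * lag * t = 6 * 0.9 * 2.024 = 10.9296 m ≈ 1093 cm

1093 cm


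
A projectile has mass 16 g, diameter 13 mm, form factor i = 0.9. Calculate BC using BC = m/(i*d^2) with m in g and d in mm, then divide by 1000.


BC = m/(i*d^2*1000) = 16/(0.9 * 13^2 * 1000) = 0.0001052

0.0001052


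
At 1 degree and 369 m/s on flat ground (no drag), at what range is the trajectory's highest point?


R = v0^2*sin(2*theta)/g = 369^2*sin(2*1°)/9.81 = 484.399 m
apex_dist = R/2 = 484.399/2 = 242.2 m

242.2 m


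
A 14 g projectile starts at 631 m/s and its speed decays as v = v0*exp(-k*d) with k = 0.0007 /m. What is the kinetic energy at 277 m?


v = v0*exp(-k*d) = 631*exp(-0.0007*277) = 519.78 m/s
E = 0.5*m*v^2 = 0.5*0.014*519.78^2 = 1891 J

1891 J


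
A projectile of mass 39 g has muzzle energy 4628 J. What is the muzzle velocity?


v = sqrt(2*E/m) = sqrt(2*4628/0.039) = 487.2 m/s

487.2 m/s


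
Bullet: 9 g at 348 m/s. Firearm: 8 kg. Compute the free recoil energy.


v_r = m_p*v_p/m_gun = 0.009*348/8 = 0.3915 m/s, E_r = 0.5*m_gun*v_r^2 = 0.5*8*0.3915^2 = 0.6131 J

0.6131 J


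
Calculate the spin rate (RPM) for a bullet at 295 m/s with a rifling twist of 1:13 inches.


twist_m = 13*0.0254 = 0.3302 m
spin = v/twist = 295/0.3302 = 893.3979 rev/s
RPM = spin*60 = 893.3979*60 ≈ 53604 RPM

53604 RPM


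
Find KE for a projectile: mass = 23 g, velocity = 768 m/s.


E = 0.5*m*v^2 = 0.5*0.023*768^2 = 6783 J

6783 J


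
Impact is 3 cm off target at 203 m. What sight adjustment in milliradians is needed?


1 mrad subtends 1 cm per 10 m of range, so adj = error_cm / (dist_m / 10) = 3 / (203/10) = 0.1478 mrad

0.1478 mrad


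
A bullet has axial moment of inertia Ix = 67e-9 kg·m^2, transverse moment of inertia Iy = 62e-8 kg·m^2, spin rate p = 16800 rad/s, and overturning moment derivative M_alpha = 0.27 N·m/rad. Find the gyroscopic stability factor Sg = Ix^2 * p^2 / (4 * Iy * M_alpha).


Sg = Ix^2 * p^2 / (4 * Iy * M_alpha) = (67e-9)^2 * 16800^2 / (4 * 62e-8 * 0.27) = 1.892

1.892


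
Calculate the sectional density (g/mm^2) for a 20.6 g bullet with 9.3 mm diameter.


SD = m/d^2 = 20.6/9.3^2 = 0.2382 g/mm^2

0.2382 g/mm^2


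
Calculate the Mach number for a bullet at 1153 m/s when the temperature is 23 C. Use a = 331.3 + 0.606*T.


a = 331.3 + 0.606*(23) = 345.238 m/s
M = v/a = 1153/345.238 = 3.34

3.34


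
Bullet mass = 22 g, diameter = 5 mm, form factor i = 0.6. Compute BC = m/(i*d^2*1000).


BC = m/(i*d^2*1000) = 22/(0.6 * 5^2 * 1000) = 0.001467

0.001467


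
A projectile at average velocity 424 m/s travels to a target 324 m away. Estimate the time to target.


t = d/v = 324/424 = 0.7642 s

0.7642 s


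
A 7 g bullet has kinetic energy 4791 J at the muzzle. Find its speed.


v = sqrt(2*E/m) = sqrt(2*4791/0.007) = 1170 m/s

1170 m/s


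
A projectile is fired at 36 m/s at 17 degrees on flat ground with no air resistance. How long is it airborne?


T = 2*v0*sin(theta)/g = 2*36*sin(17°)/9.81 = 2.146 s

2.146 s


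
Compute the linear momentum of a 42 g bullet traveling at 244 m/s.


p = m*v = 0.042*244 = 10.25 kg·m/s

10.25 kg·m/s


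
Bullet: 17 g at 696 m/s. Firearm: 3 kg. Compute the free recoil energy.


v_r = m_p*v_p/m_gun = 0.017*696/3 = 3.944 m/s, E_r = 0.5*m_gun*v_r^2 = 0.5*3*3.944^2 = 23.33 J

23.33 J


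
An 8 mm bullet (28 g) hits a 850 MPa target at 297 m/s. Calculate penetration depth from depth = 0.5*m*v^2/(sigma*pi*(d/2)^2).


A = pi*(d/2)^2 = pi*(8/2)^2 = 50.2655 mm^2
E = 0.5*m*v^2 = 0.5*0.028*297^2 = 1234.93 J
depth = E/(sigma*A) = 1234.93 J / (850 MPa * 50.2655 mm^2) = 1234.93/(850 * 50.2655) m = 0.0289036 m ≈ 28.9 mm

28.9 mm


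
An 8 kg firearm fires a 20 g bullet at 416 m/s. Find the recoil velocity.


v_recoil = m_p * v_p / m_gun = 0.02 * 416 / 8 = 1.04 m/s

1.04 m/s


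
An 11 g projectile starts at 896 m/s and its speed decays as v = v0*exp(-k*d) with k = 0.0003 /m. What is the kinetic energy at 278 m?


v = v0*exp(-k*d) = 896*exp(-0.0003*278) = 824.305 m/s
E = 0.5*m*v^2 = 0.5*0.011*824.305^2 = 3737 J

3737 J


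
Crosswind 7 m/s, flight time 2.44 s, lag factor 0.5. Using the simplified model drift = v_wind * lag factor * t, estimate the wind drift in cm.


drift = v_wind * lag * t = 7 * 0.5 * 2.44 = 8.54 m ≈ 854 cm

854 cm


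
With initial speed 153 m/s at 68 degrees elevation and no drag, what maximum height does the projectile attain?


H = (v0*sin(theta))^2 / (2g) = (153*sin(68°))^2 / (2*9.81) = 1026 m

1026 m


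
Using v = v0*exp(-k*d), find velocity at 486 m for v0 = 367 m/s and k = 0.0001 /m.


v = v0*exp(-k*d) = 367*exp(-0.0001*486) = 349.6 m/s

349.6 m/s


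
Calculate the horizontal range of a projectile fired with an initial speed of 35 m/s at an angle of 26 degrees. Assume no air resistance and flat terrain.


R = v0^2 * sin(2*theta) / g = 35^2 * sin(2*26°) / 9.81 = 98.4 m

98.4 m


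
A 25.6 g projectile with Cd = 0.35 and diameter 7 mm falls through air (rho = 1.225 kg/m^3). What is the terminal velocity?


A = pi*(d/2)^2 = pi*(7/2000)^2 = 3.84845e-05 m^2
vt = sqrt(2mg/(Cd*rho*A)) = sqrt(2*0.0256*9.81/(0.35 * 1.225 * 3.84845e-05)) = 174.5 m/s

174.5 m/s


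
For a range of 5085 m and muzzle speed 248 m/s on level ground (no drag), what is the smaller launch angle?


sin(2*theta) = R*g/v0^2 = 5085*9.81/248^2 = 0.811067, theta = arcsin(0.811067)/2 = 27.1°

27.1 degrees


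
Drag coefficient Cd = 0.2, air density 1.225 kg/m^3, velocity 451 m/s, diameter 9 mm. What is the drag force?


A = pi*(d/2)^2 = pi*(9/2000)^2 = 6.36173e-05 m^2
Fd = 0.5*Cd*rho*A*v^2 = 0.5*0.2*1.225*6.36173e-05*451^2 = 1.585 N

1.585 N


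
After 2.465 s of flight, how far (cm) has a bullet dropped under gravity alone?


drop = 0.5*g*t^2 = 0.5*9.81*2.465^2 = 29.8039 m ≈ 2980 cm

2980 cm


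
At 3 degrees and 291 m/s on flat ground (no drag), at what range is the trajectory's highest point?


R = v0^2*sin(2*theta)/g = 291^2*sin(2*3°)/9.81 = 902.301 m
apex_dist = R/2 = 902.301/2 = 451.2 m

451.2 m


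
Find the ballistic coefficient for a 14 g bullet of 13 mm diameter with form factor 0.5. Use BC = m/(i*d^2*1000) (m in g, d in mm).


BC = m/(i*d^2*1000) = 14/(0.5 * 13^2 * 1000) = 0.0001657

0.0001657


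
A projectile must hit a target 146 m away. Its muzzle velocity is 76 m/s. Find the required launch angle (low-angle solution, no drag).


sin(2*theta) = R*g/v0^2 = 146*9.81/76^2 = 0.247967, theta = arcsin(0.247967)/2 = 7.179°

7.179 degrees


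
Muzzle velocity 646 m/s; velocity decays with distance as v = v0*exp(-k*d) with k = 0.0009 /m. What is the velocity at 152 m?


v = v0*exp(-k*d) = 646*exp(-0.0009*152) = 563.4 m/s

563.4 m/s


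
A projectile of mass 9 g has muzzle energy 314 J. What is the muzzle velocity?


v = sqrt(2*E/m) = sqrt(2*314/0.009) = 264.2 m/s

264.2 m/s


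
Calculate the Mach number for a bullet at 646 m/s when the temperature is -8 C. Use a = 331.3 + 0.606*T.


a = 331.3 + 0.606*(-8) = 326.452 m/s
M = v/a = 646/326.452 = 1.979

1.979


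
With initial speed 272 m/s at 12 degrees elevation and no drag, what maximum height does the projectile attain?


H = (v0*sin(theta))^2 / (2g) = (272*sin(12°))^2 / (2*9.81) = 163 m

163 m


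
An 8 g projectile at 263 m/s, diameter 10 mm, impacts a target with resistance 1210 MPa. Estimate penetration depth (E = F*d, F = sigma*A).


A = pi*(d/2)^2 = pi*(10/2)^2 = 78.5398 mm^2
E = 0.5*m*v^2 = 0.5*0.008*263^2 = 276.676 J
depth = E/(sigma*A) = 276.676 J / (1210 MPa * 78.5398 mm^2) = 276.676/(1210 * 78.5398) m = 0.00291136 m ≈ 2.911 mm

2.911 mm


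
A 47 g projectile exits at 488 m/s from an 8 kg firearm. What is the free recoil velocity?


v_recoil = m_p * v_p / m_gun = 0.047 * 488 / 8 = 2.867 m/s

2.867 m/s


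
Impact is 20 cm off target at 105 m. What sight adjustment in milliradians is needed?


1 mrad subtends 1 cm per 10 m of range, so adj = error_cm / (dist_m / 10) = 20 / (105/10) = 1.905 mrad

1.905 mrad


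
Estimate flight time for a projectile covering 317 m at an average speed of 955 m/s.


t = d/v = 317/955 = 0.3319 s

0.3319 s


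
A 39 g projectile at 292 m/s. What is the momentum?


p = m*v = 0.039*292 = 11.39 kg·m/s

11.39 kg·m/s


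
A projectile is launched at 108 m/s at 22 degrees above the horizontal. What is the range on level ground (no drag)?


R = v0^2 * sin(2*theta) / g = 108^2 * sin(2*22°) / 9.81 = 825.9 m

825.9 m


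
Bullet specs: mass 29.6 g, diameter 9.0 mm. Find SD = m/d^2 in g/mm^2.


SD = m/d^2 = 29.6/9.0^2 = 0.3654 g/mm^2

0.3654 g/mm^2


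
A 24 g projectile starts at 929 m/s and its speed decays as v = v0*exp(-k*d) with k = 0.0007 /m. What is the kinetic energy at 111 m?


v = v0*exp(-k*d) = 929*exp(-0.0007*111) = 859.55 m/s
E = 0.5*m*v^2 = 0.5*0.024*859.55^2 = 8866 J

8866 J


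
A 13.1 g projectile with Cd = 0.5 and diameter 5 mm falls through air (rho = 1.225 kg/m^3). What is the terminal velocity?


A = pi*(d/2)^2 = pi*(5/2000)^2 = 1.96350e-05 m^2
vt = sqrt(2mg/(Cd*rho*A)) = sqrt(2*0.0131*9.81/(0.5 * 1.225 * 1.96350e-05)) = 146.2 m/s

146.2 m/s


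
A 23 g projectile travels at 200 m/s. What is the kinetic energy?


E = 0.5*m*v^2 = 0.5*0.023*200^2 = 460 J

460 J


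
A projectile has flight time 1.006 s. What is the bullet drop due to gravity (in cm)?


drop = 0.5*g*t^2 = 0.5*9.81*1.006^2 = 4.96404 m ≈ 496.4 cm

496.4 cm


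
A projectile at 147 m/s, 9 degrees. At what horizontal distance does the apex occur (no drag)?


R = v0^2*sin(2*theta)/g = 147^2*sin(2*9°)/9.81 = 680.688 m
apex_dist = R/2 = 680.688/2 = 340.3 m

340.3 m


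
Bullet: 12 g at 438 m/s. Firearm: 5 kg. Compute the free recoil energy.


v_r = m_p*v_p/m_gun = 0.012*438/5 = 1.0512 m/s, E_r = 0.5*m_gun*v_r^2 = 0.5*5*1.0512^2 = 2.763 J

2.763 J


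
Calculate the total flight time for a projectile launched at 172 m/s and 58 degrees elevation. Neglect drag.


T = 2*v0*sin(theta)/g = 2*172*sin(58°)/9.81 = 29.74 s

29.74 s


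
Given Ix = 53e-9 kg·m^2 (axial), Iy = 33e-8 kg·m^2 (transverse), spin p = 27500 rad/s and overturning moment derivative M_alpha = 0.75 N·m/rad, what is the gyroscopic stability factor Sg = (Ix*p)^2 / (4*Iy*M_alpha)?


Sg = Ix^2 * p^2 / (4 * Iy * M_alpha) = (53e-9)^2 * 27500^2 / (4 * 33e-8 * 0.75) = 2.146

2.146


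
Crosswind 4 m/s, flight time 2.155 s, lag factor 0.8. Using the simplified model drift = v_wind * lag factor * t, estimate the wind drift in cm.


drift = v_wind * lag * t = 4 * 0.8 * 2.155 = 6.896 m ≈ 689.6 cm

689.6 cm


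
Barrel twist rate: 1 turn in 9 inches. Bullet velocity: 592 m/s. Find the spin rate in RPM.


twist_m = 9*0.0254 = 0.2286 m
spin = v/twist = 592/0.2286 = 2589.676 rev/s
RPM = spin*60 = 2589.676*60 ≈ 155381 RPM

155381 RPM


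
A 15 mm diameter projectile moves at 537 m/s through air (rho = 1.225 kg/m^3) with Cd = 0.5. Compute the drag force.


A = pi*(d/2)^2 = pi*(15/2000)^2 = 1.76715e-04 m^2
Fd = 0.5*Cd*rho*A*v^2 = 0.5*0.5*1.225*1.76715e-04*537^2 = 15.61 N

15.61 N


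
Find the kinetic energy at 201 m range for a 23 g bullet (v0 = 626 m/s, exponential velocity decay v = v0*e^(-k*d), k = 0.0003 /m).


v = v0*exp(-k*d) = 626*exp(-0.0003*201) = 589.368 m/s
E = 0.5*m*v^2 = 0.5*0.023*589.368^2 = 3995 J

3995 J


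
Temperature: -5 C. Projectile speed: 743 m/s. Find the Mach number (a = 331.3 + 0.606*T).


a = 331.3 + 0.606*(-5) = 328.27 m/s
M = v/a = 743/328.27 = 2.263

2.263


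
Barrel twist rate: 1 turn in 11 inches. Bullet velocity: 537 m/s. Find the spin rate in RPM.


twist_m = 11*0.0254 = 0.2794 m
spin = v/twist = 537/0.2794 = 1921.976 rev/s
RPM = spin*60 = 1921.976*60 ≈ 115319 RPM

115319 RPM


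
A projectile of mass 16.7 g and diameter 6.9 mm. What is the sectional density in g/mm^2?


SD = m/d^2 = 16.7/6.9^2 = 0.3508 g/mm^2

0.3508 g/mm^2


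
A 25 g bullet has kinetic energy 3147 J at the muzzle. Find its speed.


v = sqrt(2*E/m) = sqrt(2*3147/0.025) = 501.8 m/s

501.8 m/s


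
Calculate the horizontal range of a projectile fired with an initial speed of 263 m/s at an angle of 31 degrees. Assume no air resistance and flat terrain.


R = v0^2 * sin(2*theta) / g = 263^2 * sin(2*31°) / 9.81 = 6226 m

6226 m


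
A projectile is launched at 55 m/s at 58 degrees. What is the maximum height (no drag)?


H = (v0*sin(theta))^2 / (2g) = (55*sin(58°))^2 / (2*9.81) = 110.9 m

110.9 m


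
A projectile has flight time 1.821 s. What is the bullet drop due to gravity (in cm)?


drop = 0.5*g*t^2 = 0.5*9.81*1.821^2 = 16.2652 m ≈ 1627 cm

1627 cm


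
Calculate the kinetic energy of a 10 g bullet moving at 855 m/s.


E = 0.5*m*v^2 = 0.5*0.01*855^2 = 3655 J

3655 J


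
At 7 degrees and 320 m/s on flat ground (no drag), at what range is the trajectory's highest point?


R = v0^2*sin(2*theta)/g = 320^2*sin(2*7°)/9.81 = 2525.26 m
apex_dist = R/2 = 2525.26/2 = 1263 m

1263 m


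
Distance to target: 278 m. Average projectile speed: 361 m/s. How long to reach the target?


t = d/v = 278/361 = 0.7701 s

0.7701 s


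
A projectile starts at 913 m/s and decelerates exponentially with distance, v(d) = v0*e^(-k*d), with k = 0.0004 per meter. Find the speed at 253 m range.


v = v0*exp(-k*d) = 913*exp(-0.0004*253) = 825.1 m/s

825.1 m/s


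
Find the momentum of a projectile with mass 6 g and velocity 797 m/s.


p = m*v = 0.006*797 = 4.782 kg·m/s

4.782 kg·m/s


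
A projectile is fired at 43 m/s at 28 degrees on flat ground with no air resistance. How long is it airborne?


T = 2*v0*sin(theta)/g = 2*43*sin(28°)/9.81 = 4.116 s

4.116 s


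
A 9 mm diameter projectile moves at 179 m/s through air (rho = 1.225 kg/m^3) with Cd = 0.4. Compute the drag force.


A = pi*(d/2)^2 = pi*(9/2000)^2 = 6.36173e-05 m^2
Fd = 0.5*Cd*rho*A*v^2 = 0.5*0.4*1.225*6.36173e-05*179^2 = 0.4994 N

0.4994 N


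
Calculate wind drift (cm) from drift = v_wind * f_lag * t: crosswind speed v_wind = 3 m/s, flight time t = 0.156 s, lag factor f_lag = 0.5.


drift = v_wind * lag * t = 3 * 0.5 * 0.156 = 0.234 m ≈ 23.4 cm

23.4 cm


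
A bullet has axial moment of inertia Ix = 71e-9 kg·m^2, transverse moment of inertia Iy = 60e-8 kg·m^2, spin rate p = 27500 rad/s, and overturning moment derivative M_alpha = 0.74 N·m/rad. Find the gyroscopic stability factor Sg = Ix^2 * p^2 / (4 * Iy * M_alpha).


Sg = Ix^2 * p^2 / (4 * Iy * M_alpha) = (71e-9)^2 * 27500^2 / (4 * 60e-8 * 0.74) = 2.147

2.147


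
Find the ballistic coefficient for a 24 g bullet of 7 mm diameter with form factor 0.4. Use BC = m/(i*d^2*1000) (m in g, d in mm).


BC = m/(i*d^2*1000) = 24/(0.4 * 7^2 * 1000) = 0.001224

0.001224


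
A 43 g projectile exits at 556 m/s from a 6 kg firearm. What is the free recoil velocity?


v_recoil = m_p * v_p / m_gun = 0.043 * 556 / 6 = 3.985 m/s

3.985 m/s


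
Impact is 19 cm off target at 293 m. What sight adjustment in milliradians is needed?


1 mrad subtends 1 cm per 10 m of range, so adj = error_cm / (dist_m / 10) = 19 / (293/10) = 0.6485 mrad

0.6485 mrad


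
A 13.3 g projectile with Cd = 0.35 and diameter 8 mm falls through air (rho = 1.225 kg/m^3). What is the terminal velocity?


A = pi*(d/2)^2 = pi*(8/2000)^2 = 5.02655e-05 m^2
vt = sqrt(2mg/(Cd*rho*A)) = sqrt(2*0.0133*9.81/(0.35 * 1.225 * 5.02655e-05)) = 110 m/s

110 m/s


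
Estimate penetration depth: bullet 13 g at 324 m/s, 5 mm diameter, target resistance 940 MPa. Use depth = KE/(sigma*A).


A = pi*(d/2)^2 = pi*(5/2)^2 = 19.635 mm^2
E = 0.5*m*v^2 = 0.5*0.013*324^2 = 682.344 J
depth = E/(sigma*A) = 682.344 J / (940 MPa * 19.635 mm^2) = 682.344/(940 * 19.635) m = 0.0369697 m ≈ 36.97 mm

36.97 mm


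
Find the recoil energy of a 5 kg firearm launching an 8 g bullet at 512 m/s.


v_r = m_p*v_p/m_gun = 0.008*512/5 = 0.8192 m/s, E_r = 0.5*m_gun*v_r^2 = 0.5*5*0.8192^2 = 1.678 J

1.678 J


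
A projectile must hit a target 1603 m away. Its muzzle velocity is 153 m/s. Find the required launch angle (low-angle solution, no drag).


sin(2*theta) = R*g/v0^2 = 1603*9.81/153^2 = 0.671769, theta = arcsin(0.671769)/2 = 21.1°

21.1 degrees


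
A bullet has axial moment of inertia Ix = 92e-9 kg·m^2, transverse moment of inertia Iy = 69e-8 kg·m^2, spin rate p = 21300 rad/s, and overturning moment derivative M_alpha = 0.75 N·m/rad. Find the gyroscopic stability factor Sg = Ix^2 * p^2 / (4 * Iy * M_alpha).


Sg = Ix^2 * p^2 / (4 * Iy * M_alpha) = (92e-9)^2 * 21300^2 / (4 * 69e-8 * 0.75) = 1.855

1.855


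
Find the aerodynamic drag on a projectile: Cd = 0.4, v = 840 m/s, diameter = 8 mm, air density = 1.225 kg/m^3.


A = pi*(d/2)^2 = pi*(8/2000)^2 = 5.02655e-05 m^2
Fd = 0.5*Cd*rho*A*v^2 = 0.5*0.4*1.225*5.02655e-05*840^2 = 8.689 N

8.689 N


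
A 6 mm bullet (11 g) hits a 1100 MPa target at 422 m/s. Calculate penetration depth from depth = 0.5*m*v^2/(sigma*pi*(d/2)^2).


A = pi*(d/2)^2 = pi*(6/2)^2 = 28.2743 mm^2
E = 0.5*m*v^2 = 0.5*0.011*422^2 = 979.462 J
depth = E/(sigma*A) = 979.462 J / (1100 MPa * 28.2743 mm^2) = 979.462/(1100 * 28.2743) m = 0.0314922 m ≈ 31.49 mm

31.49 mm


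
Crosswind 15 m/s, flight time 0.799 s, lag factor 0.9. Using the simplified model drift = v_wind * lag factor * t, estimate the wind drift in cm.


drift = v_wind * lag * t = 15 * 0.9 * 0.799 = 10.7865 m ≈ 1079 cm

1079 cm


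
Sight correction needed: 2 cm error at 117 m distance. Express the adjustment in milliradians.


1 mrad subtends 1 cm per 10 m of range, so adj = error_cm / (dist_m / 10) = 2 / (117/10) = 0.1709 mrad

0.1709 mrad


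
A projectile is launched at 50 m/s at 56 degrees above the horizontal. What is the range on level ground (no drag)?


R = v0^2 * sin(2*theta) / g = 50^2 * sin(2*56°) / 9.81 = 236.3 m

236.3 m


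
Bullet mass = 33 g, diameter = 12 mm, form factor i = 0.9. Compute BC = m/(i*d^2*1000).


BC = m/(i*d^2*1000) = 33/(0.9 * 12^2 * 1000) = 0.0002546

0.0002546


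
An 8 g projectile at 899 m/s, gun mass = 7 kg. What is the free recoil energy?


v_r = m_p*v_p/m_gun = 0.008*899/7 = 1.02743 m/s, E_r = 0.5*m_gun*v_r^2 = 0.5*7*1.02743^2 = 3.695 J

3.695 J


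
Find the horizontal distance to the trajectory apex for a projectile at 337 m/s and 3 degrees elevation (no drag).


R = v0^2*sin(2*theta)/g = 337^2*sin(2*3°)/9.81 = 1210.11 m
apex_dist = R/2 = 1210.11/2 = 605.1 m

605.1 m


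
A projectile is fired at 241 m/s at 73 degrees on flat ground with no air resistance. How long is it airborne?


T = 2*v0*sin(theta)/g = 2*241*sin(73°)/9.81 = 46.99 s

46.99 s


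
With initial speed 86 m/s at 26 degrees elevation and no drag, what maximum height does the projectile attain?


H = (v0*sin(theta))^2 / (2g) = (86*sin(26°))^2 / (2*9.81) = 72.44 m

72.44 m


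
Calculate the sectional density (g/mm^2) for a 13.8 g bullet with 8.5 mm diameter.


SD = m/d^2 = 13.8/8.5^2 = 0.191 g/mm^2

0.191 g/mm^2


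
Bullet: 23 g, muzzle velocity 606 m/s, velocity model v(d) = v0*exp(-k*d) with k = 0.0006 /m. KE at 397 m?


v = v0*exp(-k*d) = 606*exp(-0.0006*397) = 477.555 m/s
E = 0.5*m*v^2 = 0.5*0.023*477.555^2 = 2623 J

2623 J


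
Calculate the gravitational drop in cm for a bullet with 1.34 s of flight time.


drop = 0.5*g*t^2 = 0.5*9.81*1.34^2 = 8.80742 m ≈ 880.7 cm

880.7 cm


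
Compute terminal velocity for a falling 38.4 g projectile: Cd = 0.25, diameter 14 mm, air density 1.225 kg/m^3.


A = pi*(d/2)^2 = pi*(14/2000)^2 = 1.53938e-04 m^2
vt = sqrt(2mg/(Cd*rho*A)) = sqrt(2*0.0384*9.81/(0.25 * 1.225 * 1.53938e-04)) = 126.4 m/s

126.4 m/s


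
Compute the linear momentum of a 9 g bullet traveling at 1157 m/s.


p = m*v = 0.009*1157 = 10.41 kg·m/s

10.41 kg·m/s


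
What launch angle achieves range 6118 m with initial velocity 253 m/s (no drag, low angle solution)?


sin(2*theta) = R*g/v0^2 = 6118*9.81/253^2 = 0.937643, theta = arcsin(0.937643)/2 = 34.83°

34.83 degrees


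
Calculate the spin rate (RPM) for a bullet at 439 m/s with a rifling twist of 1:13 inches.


twist_m = 13*0.0254 = 0.3302 m
spin = v/twist = 439/0.3302 = 1329.497 rev/s
RPM = spin*60 = 1329.497*60 ≈ 79770 RPM

79770 RPM


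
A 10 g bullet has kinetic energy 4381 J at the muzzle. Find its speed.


v = sqrt(2*E/m) = sqrt(2*4381/0.01) = 936.1 m/s

936.1 m/s


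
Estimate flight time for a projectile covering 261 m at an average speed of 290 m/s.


t = d/v = 261/290 = 0.9 s

0.9 s


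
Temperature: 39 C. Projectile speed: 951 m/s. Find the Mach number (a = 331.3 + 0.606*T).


a = 331.3 + 0.606*(39) = 354.934 m/s
M = v/a = 951/354.934 = 2.679

2.679


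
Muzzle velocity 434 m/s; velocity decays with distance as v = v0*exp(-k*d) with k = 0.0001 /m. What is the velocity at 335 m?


v = v0*exp(-k*d) = 434*exp(-0.0001*335) = 419.7 m/s

419.7 m/s


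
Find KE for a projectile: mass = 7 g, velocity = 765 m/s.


E = 0.5*m*v^2 = 0.5*0.007*765^2 = 2048 J

2048 J


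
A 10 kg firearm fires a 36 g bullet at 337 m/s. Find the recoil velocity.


v_recoil = m_p * v_p / m_gun = 0.036 * 337 / 10 = 1.213 m/s

1.213 m/s


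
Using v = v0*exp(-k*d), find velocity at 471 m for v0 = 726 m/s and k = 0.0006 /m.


v = v0*exp(-k*d) = 726*exp(-0.0006*471) = 547.3 m/s

547.3 m/s


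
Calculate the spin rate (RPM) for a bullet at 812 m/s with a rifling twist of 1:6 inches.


twist_m = 6*0.0254 = 0.1524 m
spin = v/twist = 812/0.1524 = 5328.084 rev/s
RPM = spin*60 = 5328.084*60 ≈ 319685 RPM

319685 RPM


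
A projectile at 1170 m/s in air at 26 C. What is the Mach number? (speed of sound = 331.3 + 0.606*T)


a = 331.3 + 0.606*(26) = 347.056 m/s
M = v/a = 1170/347.056 = 3.371

3.371


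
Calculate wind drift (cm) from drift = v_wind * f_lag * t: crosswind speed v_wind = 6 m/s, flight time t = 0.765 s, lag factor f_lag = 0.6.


drift = v_wind * lag * t = 6 * 0.6 * 0.765 = 2.754 m ≈ 275.4 cm

275.4 cm


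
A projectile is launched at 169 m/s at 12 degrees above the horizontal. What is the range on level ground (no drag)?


R = v0^2 * sin(2*theta) / g = 169^2 * sin(2*12°) / 9.81 = 1184 m

1184 m


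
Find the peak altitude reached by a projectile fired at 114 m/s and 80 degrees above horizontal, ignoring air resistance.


H = (v0*sin(theta))^2 / (2g) = (114*sin(80°))^2 / (2*9.81) = 642.4 m

642.4 m


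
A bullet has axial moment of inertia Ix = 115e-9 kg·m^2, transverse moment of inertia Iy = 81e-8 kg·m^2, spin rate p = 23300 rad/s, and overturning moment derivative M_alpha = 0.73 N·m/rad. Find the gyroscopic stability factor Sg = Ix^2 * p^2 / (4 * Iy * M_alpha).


Sg = Ix^2 * p^2 / (4 * Iy * M_alpha) = (115e-9)^2 * 23300^2 / (4 * 81e-8 * 0.73) = 3.036

3.036


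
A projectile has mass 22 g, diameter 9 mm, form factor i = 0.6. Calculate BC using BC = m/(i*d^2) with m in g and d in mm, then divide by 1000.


BC = m/(i*d^2*1000) = 22/(0.6 * 9^2 * 1000) = 0.0004527

0.0004527


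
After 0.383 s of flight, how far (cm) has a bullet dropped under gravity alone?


drop = 0.5*g*t^2 = 0.5*9.81*0.383^2 = 0.71951 m ≈ 71.95 cm

71.95 cm


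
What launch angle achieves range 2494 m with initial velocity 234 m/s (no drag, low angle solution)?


sin(2*theta) = R*g/v0^2 = 2494*9.81/234^2 = 0.446821, theta = arcsin(0.446821)/2 = 13.27°

13.27 degrees


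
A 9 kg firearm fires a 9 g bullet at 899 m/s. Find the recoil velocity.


v_recoil = m_p * v_p / m_gun = 0.009 * 899 / 9 = 0.899 m/s

0.899 m/s


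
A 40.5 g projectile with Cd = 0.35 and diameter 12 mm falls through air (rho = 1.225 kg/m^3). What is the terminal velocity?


A = pi*(d/2)^2 = pi*(12/2000)^2 = 1.13097e-04 m^2
vt = sqrt(2mg/(Cd*rho*A)) = sqrt(2*0.0405*9.81/(0.35 * 1.225 * 1.13097e-04)) = 128 m/s

128 m/s


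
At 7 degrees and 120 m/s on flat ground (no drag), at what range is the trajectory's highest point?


R = v0^2*sin(2*theta)/g = 120^2*sin(2*7°)/9.81 = 355.115 m
apex_dist = R/2 = 355.115/2 = 177.6 m

177.6 m


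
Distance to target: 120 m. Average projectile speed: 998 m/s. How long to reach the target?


t = d/v = 120/998 = 0.1202 s

0.1202 s


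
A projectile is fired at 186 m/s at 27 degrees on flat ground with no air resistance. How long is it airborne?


T = 2*v0*sin(theta)/g = 2*186*sin(27°)/9.81 = 17.22 s

17.22 s


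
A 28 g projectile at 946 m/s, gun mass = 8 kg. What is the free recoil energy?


v_r = m_p*v_p/m_gun = 0.028*946/8 = 3.311 m/s, E_r = 0.5*m_gun*v_r^2 = 0.5*8*3.311^2 = 43.85 J

43.85 J


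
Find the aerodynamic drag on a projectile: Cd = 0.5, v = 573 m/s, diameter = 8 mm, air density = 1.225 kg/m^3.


A = pi*(d/2)^2 = pi*(8/2000)^2 = 5.02655e-05 m^2
Fd = 0.5*Cd*rho*A*v^2 = 0.5*0.5*1.225*5.02655e-05*573^2 = 5.054 N

5.054 N


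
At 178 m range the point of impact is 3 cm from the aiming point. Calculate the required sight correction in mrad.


1 mrad subtends 1 cm per 10 m of range, so adj = error_cm / (dist_m / 10) = 3 / (178/10) = 0.1685 mrad

0.1685 mrad


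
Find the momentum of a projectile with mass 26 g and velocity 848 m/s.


p = m*v = 0.026*848 = 22.05 kg·m/s

22.05 kg·m/s


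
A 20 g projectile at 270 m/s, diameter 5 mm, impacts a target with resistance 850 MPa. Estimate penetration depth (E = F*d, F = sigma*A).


A = pi*(d/2)^2 = pi*(5/2)^2 = 19.635 mm^2
E = 0.5*m*v^2 = 0.5*0.02*270^2 = 729 J
depth = E/(sigma*A) = 729 J / (850 MPa * 19.635 mm^2) = 729/(850 * 19.635) m = 0.0436796 m ≈ 43.68 mm

43.68 mm


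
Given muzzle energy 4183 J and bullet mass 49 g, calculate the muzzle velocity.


v = sqrt(2*E/m) = sqrt(2*4183/0.049) = 413.2 m/s

413.2 m/s


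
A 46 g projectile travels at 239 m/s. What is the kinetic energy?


E = 0.5*m*v^2 = 0.5*0.046*239^2 = 1314 J

1314 J


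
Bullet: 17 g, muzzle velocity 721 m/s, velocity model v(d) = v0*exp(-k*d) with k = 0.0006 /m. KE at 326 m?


v = v0*exp(-k*d) = 721*exp(-0.0006*326) = 592.908 m/s
E = 0.5*m*v^2 = 0.5*0.017*592.908^2 = 2988 J

2988 J


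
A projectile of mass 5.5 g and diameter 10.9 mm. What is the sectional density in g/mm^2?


SD = m/d^2 = 5.5/10.9^2 = 0.04629 g/mm^2

0.04629 g/mm^2


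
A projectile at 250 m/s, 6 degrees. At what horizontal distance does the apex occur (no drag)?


R = v0^2*sin(2*theta)/g = 250^2*sin(2*6°)/9.81 = 1324.62 m
apex_dist = R/2 = 1324.62/2 = 662.3 m

662.3 m


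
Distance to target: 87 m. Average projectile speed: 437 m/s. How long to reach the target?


t = d/v = 87/437 = 0.1991 s

0.1991 s


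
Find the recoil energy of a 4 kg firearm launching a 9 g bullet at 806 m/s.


v_r = m_p*v_p/m_gun = 0.009*806/4 = 1.8135 m/s, E_r = 0.5*m_gun*v_r^2 = 0.5*4*1.8135^2 = 6.578 J

6.578 J


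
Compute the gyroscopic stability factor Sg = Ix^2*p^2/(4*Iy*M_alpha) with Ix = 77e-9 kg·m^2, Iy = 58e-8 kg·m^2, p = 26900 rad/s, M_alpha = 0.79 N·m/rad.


Sg = Ix^2 * p^2 / (4 * Iy * M_alpha) = (77e-9)^2 * 26900^2 / (4 * 58e-8 * 0.79) = 2.341

2.341


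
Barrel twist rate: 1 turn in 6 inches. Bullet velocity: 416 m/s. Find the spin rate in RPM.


twist_m = 6*0.0254 = 0.1524 m
spin = v/twist = 416/0.1524 = 2729.659 rev/s
RPM = spin*60 = 2729.659*60 ≈ 163780 RPM

163780 RPM


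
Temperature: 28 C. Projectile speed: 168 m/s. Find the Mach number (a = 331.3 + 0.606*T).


a = 331.3 + 0.606*(28) = 348.268 m/s
M = v/a = 168/348.268 = 0.4824

0.4824


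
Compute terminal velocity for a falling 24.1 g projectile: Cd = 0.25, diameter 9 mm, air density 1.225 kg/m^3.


A = pi*(d/2)^2 = pi*(9/2000)^2 = 6.36173e-05 m^2
vt = sqrt(2mg/(Cd*rho*A)) = sqrt(2*0.0241*9.81/(0.25 * 1.225 * 6.36173e-05)) = 155.8 m/s

155.8 m/s


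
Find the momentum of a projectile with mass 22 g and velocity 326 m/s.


p = m*v = 0.022*326 = 7.172 kg·m/s

7.172 kg·m/s


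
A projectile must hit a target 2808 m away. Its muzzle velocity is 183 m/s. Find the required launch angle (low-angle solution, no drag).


sin(2*theta) = R*g/v0^2 = 2808*9.81/183^2 = 0.822553, theta = arcsin(0.822553)/2 = 27.67°

27.67 degrees


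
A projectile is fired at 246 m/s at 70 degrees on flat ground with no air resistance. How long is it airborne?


T = 2*v0*sin(theta)/g = 2*246*sin(70°)/9.81 = 47.13 s

47.13 s


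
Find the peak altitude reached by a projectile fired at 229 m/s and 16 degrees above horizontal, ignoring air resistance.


H = (v0*sin(theta))^2 / (2g) = (229*sin(16°))^2 / (2*9.81) = 203.1 m

203.1 m


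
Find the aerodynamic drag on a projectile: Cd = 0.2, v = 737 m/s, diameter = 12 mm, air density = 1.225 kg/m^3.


A = pi*(d/2)^2 = pi*(12/2000)^2 = 1.13097e-04 m^2
Fd = 0.5*Cd*rho*A*v^2 = 0.5*0.2*1.225*1.13097e-04*737^2 = 7.525 N

7.525 N


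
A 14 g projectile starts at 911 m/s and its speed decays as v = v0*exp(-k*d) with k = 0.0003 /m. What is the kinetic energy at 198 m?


v = v0*exp(-k*d) = 911*exp(-0.0003*198) = 858.462 m/s
E = 0.5*m*v^2 = 0.5*0.014*858.462^2 = 5159 J

5159 J


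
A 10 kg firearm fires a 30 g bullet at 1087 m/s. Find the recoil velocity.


v_recoil = m_p * v_p / m_gun = 0.03 * 1087 / 10 = 3.261 m/s

3.261 m/s


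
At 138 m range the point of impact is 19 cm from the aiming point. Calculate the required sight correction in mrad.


1 mrad subtends 1 cm per 10 m of range, so adj = error_cm / (dist_m / 10) = 19 / (138/10) = 1.377 mrad

1.377 mrad


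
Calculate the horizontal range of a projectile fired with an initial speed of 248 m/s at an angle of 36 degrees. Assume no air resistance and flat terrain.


R = v0^2 * sin(2*theta) / g = 248^2 * sin(2*36°) / 9.81 = 5963 m

5963 m
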